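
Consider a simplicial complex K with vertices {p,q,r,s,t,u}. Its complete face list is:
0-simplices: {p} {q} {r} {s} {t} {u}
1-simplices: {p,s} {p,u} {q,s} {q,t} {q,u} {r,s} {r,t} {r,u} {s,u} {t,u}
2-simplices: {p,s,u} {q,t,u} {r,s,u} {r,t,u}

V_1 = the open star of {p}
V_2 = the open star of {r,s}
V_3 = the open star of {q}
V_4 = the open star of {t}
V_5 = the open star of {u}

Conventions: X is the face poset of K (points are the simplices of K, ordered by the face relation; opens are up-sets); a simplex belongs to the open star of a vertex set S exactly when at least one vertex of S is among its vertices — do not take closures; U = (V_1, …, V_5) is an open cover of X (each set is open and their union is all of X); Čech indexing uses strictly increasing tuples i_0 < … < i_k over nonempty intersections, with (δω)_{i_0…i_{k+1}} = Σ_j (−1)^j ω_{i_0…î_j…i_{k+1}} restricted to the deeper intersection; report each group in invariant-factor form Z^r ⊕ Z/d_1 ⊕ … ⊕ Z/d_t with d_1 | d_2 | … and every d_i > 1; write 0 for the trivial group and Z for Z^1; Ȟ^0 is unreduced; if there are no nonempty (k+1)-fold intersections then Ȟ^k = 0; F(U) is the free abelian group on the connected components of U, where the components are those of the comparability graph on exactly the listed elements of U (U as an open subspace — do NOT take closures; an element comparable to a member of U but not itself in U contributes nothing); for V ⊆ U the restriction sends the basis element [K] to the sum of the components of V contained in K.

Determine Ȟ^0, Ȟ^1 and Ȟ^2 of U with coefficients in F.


Ȟ^0 ≅ Z; Ȟ^1 ≅ Z; Ȟ^2 ≅ 0

cover nerve:
  V1={{p},{p,s},{p,u},{p,s,u}} V2={{r},{s},{p,s},{q,s},{r,s},{r,t},{r,u},{s,u},{p,s,u},{r,s,u},{r,t,u}} V3={{q},{q,s},{q,t},{q,u},{q,t,u}} V4={{t},{q,t},{r,t},{t,u},{q,t,u},{r,t,u}} V5={{u},{p,u},{q,u},{r,u},{s,u},{t,u},{p,s,u},{q,t,u},{r,s,u},{r,t,u}}
  V12={{p,s},{p,s,u}} V15={{p,u},{p,s,u}} V23={{q,s}} V24={{r,t},{r,t,u}} V25={{r,u},{s,u},{p,s,u},{r,s,u},{r,t,u}} V34={{q,t},{q,t,u}} V35={{q,u},{q,t,u}} V45={{t,u},{q,t,u},{r,t,u}}
  V125={{p,s,u}} V245={{r,t,u}} V345={{q,t,u}}
components per intersection:
  V1: {{p},{p,s},{p,u},{p,s,u}}
  V2: {{r},{s},{p,s},{q,s},{r,s},{r,t},{r,u},{s,u},{p,s,u},{r,s,u},{r,t,u}}
  V3: {{q},{q,s},{q,t},{q,u},{q,t,u}}
  V4: {{t},{q,t},{r,t},{t,u},{q,t,u},{r,t,u}}
  V5: {{u},{p,u},{q,u},{r,u},{s,u},{t,u},{p,s,u},{q,t,u},{r,s,u},{r,t,u}}
  V12: {{p,s},{p,s,u}}
  V15: {{p,u},{p,s,u}}
  V23: {{q,s}}
  V24: {{r,t},{r,t,u}}
  V25: {{r,u},{s,u},{p,s,u},{r,s,u},{r,t,u}}
  V34: {{q,t},{q,t,u}}
  V35: {{q,u},{q,t,u}}
  V45: {{t,u},{q,t,u},{r,t,u}}
  V125: {{p,s,u}}
  V245: {{r,t,u}}
  V345: {{q,t,u}}
C dims 5,8,3; δ0: rk 4, SNF 1^4; δ1: rk 3, SNF 1^3
Ȟ^0: (5−4)−0=1 ⇒ Z
Ȟ^1: (8−3)−4=1 ⇒ Z
Ȟ^2: (3−0)−3=0 ⇒ 0


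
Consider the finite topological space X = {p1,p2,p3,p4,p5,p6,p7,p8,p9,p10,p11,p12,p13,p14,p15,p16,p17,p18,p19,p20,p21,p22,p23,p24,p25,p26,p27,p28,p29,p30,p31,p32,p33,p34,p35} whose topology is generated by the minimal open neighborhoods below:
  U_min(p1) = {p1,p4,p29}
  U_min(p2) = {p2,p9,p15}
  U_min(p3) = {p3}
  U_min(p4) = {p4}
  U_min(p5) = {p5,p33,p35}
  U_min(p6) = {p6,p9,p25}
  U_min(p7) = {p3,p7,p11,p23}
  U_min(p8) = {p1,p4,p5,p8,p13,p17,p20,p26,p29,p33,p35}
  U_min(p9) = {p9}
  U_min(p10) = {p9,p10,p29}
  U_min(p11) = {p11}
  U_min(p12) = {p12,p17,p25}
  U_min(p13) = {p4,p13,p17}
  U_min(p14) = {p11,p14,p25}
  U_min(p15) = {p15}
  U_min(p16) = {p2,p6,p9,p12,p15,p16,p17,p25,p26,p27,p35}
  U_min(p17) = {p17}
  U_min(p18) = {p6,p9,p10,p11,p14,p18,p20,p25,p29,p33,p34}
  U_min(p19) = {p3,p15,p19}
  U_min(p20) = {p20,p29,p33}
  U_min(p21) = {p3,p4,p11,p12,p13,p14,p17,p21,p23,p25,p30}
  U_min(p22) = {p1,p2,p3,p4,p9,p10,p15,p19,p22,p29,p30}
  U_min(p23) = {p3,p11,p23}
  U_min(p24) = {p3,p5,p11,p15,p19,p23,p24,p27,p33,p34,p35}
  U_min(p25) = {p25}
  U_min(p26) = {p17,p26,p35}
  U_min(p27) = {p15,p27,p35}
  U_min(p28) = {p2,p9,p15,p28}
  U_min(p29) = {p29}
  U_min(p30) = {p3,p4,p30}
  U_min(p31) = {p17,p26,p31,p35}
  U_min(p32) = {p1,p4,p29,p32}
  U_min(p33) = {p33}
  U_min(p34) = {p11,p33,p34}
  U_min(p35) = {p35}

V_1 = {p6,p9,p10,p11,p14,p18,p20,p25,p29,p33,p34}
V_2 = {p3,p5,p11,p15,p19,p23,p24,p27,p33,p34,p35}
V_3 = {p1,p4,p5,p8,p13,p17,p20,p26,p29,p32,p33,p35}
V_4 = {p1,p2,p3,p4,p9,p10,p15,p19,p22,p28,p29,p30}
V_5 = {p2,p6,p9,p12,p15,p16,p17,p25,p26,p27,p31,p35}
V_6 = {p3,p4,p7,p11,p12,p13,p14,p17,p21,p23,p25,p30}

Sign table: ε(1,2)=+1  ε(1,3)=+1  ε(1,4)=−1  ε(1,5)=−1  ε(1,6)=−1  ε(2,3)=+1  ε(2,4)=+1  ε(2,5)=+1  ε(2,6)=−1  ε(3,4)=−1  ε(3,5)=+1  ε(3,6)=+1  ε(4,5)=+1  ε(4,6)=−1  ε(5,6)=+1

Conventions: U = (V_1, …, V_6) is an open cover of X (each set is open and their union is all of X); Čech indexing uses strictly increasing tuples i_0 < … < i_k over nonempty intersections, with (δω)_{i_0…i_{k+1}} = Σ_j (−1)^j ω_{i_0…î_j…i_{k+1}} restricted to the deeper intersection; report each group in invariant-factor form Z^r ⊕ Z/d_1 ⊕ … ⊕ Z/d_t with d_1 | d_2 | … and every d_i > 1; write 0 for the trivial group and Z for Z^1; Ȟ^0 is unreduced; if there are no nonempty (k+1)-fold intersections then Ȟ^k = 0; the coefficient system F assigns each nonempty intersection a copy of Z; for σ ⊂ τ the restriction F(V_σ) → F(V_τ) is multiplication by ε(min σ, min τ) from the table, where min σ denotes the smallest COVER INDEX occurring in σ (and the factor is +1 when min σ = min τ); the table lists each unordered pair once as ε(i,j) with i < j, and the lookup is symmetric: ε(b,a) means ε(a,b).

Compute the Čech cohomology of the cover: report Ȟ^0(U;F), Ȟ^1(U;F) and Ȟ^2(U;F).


nonempty overlaps:
  V12={p11,p33,p34} V13={p20,p29,p33} V14={p9,p10,p29} V15={p6,p9,p25} V16={p11,p14,p25} V23={p5,p33,p35} V24={p3,p15,p19} V25={p15,p27,p35} V26={p3,p11,p23} V34={p1,p4,p29} V35={p17,p26,p35} V36={p4,p13,p17} V45={p2,p9,p15} V46={p3,p4,p30} V56={p12,p17,p25}
  V123={p33} V126={p11} V134={p29} V145={p9} V156={p25} V235={p35} V245={p15} V246={p3} V346={p4} V356={p17}
C dims 6,15,10; δ0: rk 6, SNF 1^5·2; δ1: rk 9, SNF 1^9
degree 0: 6−6−0 = 0 → Ȟ^0 ≅ 0
degree 1: 15−9−6 = 0 plus torsion [2] → Ȟ^1 ≅ Z/2
degree 2: 10−0−9 = 1 → Ȟ^2 ≅ Z

Ȟ^0 = 0,  Ȟ^1 = Z/2,  Ȟ^2 = Z


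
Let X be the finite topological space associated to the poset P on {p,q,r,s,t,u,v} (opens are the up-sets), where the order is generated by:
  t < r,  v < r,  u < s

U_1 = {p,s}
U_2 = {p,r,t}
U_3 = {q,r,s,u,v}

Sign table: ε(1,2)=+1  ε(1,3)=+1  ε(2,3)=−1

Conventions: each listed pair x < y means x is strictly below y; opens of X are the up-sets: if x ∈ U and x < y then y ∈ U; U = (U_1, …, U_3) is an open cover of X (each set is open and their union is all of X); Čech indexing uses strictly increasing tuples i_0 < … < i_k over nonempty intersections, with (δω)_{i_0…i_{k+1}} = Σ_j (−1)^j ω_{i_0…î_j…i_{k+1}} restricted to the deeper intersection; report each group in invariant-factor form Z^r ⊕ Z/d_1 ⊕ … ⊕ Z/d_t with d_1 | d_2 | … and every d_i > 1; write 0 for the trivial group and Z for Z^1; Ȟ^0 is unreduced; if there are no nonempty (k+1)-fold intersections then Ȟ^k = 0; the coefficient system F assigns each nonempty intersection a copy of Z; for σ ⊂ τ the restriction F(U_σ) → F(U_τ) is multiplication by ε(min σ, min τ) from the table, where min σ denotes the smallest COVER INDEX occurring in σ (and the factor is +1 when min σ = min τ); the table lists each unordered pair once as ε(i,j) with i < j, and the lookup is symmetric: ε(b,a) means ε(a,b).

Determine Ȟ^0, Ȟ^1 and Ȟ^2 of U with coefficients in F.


nerve simplices:
  U12={p} U13={s} U23={r}
C dims 3,3; δ0: rk 3, SNF 1^2·2
degree 0: 3−3−0 = 0 → Ȟ^0 ≅ 0
degree 1: 3−0−3 = 0 plus torsion [2] → Ȟ^1 ≅ Z/2
degree 2: 0−0−0 = 0 → Ȟ^2 ≅ 0

Ȟ^0 ≅ 0,  Ȟ^1 ≅ Z/2,  Ȟ^2 ≅ 0


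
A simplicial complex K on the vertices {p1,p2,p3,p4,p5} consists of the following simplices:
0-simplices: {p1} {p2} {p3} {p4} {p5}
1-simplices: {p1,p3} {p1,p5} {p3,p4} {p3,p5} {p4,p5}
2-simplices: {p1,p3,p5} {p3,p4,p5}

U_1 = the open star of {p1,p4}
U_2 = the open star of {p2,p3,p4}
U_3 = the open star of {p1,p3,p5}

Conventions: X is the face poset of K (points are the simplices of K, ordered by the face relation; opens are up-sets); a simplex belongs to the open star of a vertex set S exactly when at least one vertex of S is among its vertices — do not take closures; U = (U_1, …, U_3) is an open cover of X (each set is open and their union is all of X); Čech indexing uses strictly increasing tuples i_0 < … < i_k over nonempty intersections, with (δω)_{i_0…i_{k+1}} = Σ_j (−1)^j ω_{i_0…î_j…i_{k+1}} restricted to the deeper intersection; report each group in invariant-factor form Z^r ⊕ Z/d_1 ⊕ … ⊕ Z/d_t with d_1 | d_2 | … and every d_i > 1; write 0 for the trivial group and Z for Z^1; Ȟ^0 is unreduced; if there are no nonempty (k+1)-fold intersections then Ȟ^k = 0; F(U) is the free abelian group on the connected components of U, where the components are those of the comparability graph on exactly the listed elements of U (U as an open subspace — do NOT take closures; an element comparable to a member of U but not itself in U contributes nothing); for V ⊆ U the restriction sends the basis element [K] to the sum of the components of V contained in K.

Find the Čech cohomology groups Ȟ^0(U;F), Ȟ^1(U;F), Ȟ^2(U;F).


Ȟ^0 = Z^2, Ȟ^1 = 0 and Ȟ^2 = 0

cover nerve:
  U1={{p1},{p4},{p1,p3},{p1,p5},{p3,p4},{p4,p5},{p1,p3,p5},{p3,p4,p5}} U2={{p2},{p3},{p4},{p1,p3},{p3,p4},{p3,p5},{p4,p5},{p1,p3,p5},{p3,p4,p5}} U3={{p1},{p3},{p5},{p1,p3},{p1,p5},{p3,p4},{p3,p5},{p4,p5},{p1,p3,p5},{p3,p4,p5}}
  U12={{p4},{p1,p3},{p3,p4},{p4,p5},{p1,p3,p5},{p3,p4,p5}} U13={{p1},{p1,p3},{p1,p5},{p3,p4},{p4,p5},{p1,p3,p5},{p3,p4,p5}} U23={{p3},{p1,p3},{p3,p4},{p3,p5},{p4,p5},{p1,p3,p5},{p3,p4,p5}}
  U123={{p1,p3},{p3,p4},{p4,p5},{p1,p3,p5},{p3,p4,p5}}
components per intersection:
  U1: {{p1},{p1,p3},{p1,p5},{p1,p3,p5}} {{p4},{p3,p4},{p4,p5},{p3,p4,p5}}
  U2: {{p2}} {{p3},{p4},{p1,p3},{p3,p4},{p3,p5},{p4,p5},{p1,p3,p5},{p3,p4,p5}}
  U3: {{p1},{p3},{p5},{p1,p3},{p1,p5},{p3,p4},{p3,p5},{p4,p5},{p1,p3,p5},{p3,p4,p5}}
  U12: {{p4},{p3,p4},{p4,p5},{p3,p4,p5}} {{p1,p3},{p1,p3,p5}}
  U13: {{p1},{p1,p3},{p1,p5},{p1,p3,p5}} {{p3,p4},{p4,p5},{p3,p4,p5}}
  U23: {{p3},{p1,p3},{p3,p4},{p3,p5},{p4,p5},{p1,p3,p5},{p3,p4,p5}}
  U123: {{p1,p3},{p1,p3,p5}} {{p3,p4},{p4,p5},{p3,p4,p5}}
C dims 5,5,2; δ0: rk 3, SNF 1^3; δ1: rk 2, SNF 1^2
Ȟ^0: (5−3)−0=2 ⇒ Z^2
Ȟ^1: (5−2)−3=0 ⇒ 0
Ȟ^2: (2−0)−2=0 ⇒ 0


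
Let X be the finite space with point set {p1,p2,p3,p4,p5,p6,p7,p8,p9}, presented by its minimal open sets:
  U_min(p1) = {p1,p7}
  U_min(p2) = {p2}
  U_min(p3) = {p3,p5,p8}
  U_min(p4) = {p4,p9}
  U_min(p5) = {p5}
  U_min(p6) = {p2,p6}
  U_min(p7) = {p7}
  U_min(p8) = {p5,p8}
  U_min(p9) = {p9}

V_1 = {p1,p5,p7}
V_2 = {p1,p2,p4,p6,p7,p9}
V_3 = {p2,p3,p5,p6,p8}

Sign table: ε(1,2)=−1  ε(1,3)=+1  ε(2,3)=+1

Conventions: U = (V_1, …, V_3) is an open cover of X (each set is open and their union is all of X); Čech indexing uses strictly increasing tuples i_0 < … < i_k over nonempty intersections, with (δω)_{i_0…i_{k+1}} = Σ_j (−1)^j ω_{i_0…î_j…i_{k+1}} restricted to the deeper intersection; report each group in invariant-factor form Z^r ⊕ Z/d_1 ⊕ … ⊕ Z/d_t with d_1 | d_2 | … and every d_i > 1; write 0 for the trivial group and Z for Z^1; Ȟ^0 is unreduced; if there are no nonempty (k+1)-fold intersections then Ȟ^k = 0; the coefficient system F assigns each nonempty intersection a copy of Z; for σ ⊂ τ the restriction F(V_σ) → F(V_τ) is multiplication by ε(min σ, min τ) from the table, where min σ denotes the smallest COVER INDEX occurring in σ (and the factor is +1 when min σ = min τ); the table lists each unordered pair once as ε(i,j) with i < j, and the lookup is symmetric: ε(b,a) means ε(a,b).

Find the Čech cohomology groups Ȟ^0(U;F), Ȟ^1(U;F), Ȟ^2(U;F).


Ȟ^0 = 0; Ȟ^1 = Z/2; Ȟ^2 = 0

cover nerve:
  V12={p1,p7} V13={p5} V23={p2,p6}
C dims 3,3; δ0: rk 3, SNF 1^2·2
Ȟ^0: (3−3)−0=0 ⇒ 0
Ȟ^1: (3−0)−3=0 plus torsion [2] ⇒ Z/2
Ȟ^2: (0−0)−0=0 ⇒ 0


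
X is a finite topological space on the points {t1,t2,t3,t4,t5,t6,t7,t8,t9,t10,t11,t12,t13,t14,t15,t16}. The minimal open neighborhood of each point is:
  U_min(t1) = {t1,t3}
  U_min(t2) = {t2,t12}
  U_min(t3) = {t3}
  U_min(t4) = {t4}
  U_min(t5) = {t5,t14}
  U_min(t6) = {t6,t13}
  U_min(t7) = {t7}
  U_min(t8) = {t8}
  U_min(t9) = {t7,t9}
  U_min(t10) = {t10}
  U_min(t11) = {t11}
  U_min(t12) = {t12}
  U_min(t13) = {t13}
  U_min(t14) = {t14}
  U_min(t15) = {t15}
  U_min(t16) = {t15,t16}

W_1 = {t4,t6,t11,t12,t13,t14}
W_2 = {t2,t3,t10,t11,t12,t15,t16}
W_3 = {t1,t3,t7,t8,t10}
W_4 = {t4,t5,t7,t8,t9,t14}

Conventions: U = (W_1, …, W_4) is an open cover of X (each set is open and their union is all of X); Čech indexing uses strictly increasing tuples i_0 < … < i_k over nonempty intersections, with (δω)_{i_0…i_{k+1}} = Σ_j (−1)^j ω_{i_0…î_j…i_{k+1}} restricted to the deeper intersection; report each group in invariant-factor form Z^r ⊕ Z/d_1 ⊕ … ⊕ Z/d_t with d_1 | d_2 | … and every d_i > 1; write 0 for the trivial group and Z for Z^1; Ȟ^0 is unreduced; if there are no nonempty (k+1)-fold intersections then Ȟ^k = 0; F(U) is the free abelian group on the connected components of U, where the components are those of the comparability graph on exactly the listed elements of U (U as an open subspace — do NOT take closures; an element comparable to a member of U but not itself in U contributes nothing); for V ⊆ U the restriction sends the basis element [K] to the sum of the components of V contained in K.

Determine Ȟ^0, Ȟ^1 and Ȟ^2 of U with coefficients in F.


Ȟ^0(U;F) ≅ Z^10,  Ȟ^1(U;F) ≅ 0,  Ȟ^2(U;F) ≅ 0

nerve of the cover:
  W12={t11,t12} W14={t4,t14} W23={t3,t10} W34={t7,t8}
components per intersection:
  W1: {t4} {t6,t13} {t11} {t12} {t14}
  W2: {t2,t12} {t3} {t10} {t11} {t15,t16}
  W3: {t1,t3} {t7} {t8} {t10}
  W4: {t4} {t5,t14} {t7,t9} {t8}
  W12: {t11} {t12}
  W14: {t4} {t14}
  W23: {t3} {t10}
  W34: {t7} {t8}
C dims 18,8; δ0: rk 8, SNF 1^8
Ȟ^0 = (18 − 8) − 0 = 10, so Ȟ^0 ≅ Z^10
Ȟ^1 = (8 − 0) − 8 = 0, so Ȟ^1 ≅ 0
Ȟ^2 = (0 − 0) − 0 = 0, so Ȟ^2 ≅ 0


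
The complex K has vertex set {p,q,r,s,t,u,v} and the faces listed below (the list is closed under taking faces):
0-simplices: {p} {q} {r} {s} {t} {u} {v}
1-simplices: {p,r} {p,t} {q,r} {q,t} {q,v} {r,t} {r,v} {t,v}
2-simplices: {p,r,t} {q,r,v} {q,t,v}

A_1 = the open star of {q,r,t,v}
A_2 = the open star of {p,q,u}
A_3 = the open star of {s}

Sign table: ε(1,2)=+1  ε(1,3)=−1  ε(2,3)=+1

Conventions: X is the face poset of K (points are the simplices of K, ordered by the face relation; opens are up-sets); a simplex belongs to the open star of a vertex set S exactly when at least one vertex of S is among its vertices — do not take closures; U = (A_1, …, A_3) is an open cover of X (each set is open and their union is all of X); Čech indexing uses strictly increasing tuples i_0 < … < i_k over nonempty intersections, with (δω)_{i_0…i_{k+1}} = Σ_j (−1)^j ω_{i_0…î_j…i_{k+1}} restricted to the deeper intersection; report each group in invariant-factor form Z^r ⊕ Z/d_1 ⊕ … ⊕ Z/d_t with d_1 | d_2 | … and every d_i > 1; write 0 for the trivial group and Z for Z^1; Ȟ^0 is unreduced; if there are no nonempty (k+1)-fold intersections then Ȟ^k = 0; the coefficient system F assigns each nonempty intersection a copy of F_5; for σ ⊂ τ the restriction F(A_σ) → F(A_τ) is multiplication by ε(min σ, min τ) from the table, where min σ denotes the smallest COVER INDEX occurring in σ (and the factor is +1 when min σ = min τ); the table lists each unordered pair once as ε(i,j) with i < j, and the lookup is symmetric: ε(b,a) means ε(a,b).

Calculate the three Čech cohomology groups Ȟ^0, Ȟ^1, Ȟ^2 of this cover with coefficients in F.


intersection data:
  A1={{q},{r},{t},{v},{p,r},{p,t},{q,r},{q,t},{q,v},{r,t},{r,v},{t,v},{p,r,t},{q,r,v},{q,t,v}} A2={{p},{q},{u},{p,r},{p,t},{q,r},{q,t},{q,v},{p,r,t},{q,r,v},{q,t,v}} A3={{s}}
  A12={{q},{p,r},{p,t},{q,r},{q,t},{q,v},{p,r,t},{q,r,v},{q,t,v}}
C dims 3,1; δ0: rk_F5 1
Ȟ^0 = (3 − 1) − 0 = 2, so Ȟ^0 ≅ Z/5 ⊕ Z/5
Ȟ^1 = (1 − 0) − 1 = 0, so Ȟ^1 ≅ 0
Ȟ^2 = (0 − 0) − 0 = 0, so Ȟ^2 ≅ 0

Ȟ^0(U;F) ≅ Z/5 ⊕ Z/5, Ȟ^1(U;F) ≅ 0 and Ȟ^2(U;F) ≅ 0


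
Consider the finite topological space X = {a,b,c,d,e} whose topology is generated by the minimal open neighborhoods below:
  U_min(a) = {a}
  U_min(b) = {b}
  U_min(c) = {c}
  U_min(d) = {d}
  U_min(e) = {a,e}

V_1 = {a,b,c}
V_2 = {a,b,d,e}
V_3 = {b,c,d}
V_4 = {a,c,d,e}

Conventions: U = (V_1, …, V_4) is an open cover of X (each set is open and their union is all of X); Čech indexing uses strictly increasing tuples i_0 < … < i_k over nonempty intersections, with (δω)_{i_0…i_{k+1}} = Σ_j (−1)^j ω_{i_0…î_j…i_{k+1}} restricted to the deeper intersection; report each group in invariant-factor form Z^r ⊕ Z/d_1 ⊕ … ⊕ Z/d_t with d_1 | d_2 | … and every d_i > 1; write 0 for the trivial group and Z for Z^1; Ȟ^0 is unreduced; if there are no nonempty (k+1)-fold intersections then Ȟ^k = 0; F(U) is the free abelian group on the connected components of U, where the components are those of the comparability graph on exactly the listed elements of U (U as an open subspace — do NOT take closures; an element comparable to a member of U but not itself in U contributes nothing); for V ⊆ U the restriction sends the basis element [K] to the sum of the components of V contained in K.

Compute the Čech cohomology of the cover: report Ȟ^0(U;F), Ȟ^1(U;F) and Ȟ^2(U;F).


nonempty intersections:
  V12={a,b} V13={b,c} V14={a,c} V23={b,d} V24={a,d,e} V34={c,d}
  V123={b} V124={a} V134={c} V234={d}
components per intersection:
  V1: {a} {b} {c}
  V2: {a,e} {b} {d}
  V3: {b} {c} {d}
  V4: {a,e} {c} {d}
  V12: {a} {b}
  V13: {b} {c}
  V14: {a} {c}
  V23: {b} {d}
  V24: {a,e} {d}
  V34: {c} {d}
  V123: {b}
  V124: {a}
  V134: {c}
  V234: {d}
C dims 12,12,4; δ0: rk 8, SNF 1^8; δ1: rk 4, SNF 1^4
Ȟ^0: (12−8)−0=4 ⇒ Z^4
Ȟ^1: (12−4)−8=0 ⇒ 0
Ȟ^2: (4−0)−4=0 ⇒ 0

Ȟ^0(U;F) ≅ Z^4, Ȟ^1(U;F) ≅ 0, Ȟ^2(U;F) ≅ 0


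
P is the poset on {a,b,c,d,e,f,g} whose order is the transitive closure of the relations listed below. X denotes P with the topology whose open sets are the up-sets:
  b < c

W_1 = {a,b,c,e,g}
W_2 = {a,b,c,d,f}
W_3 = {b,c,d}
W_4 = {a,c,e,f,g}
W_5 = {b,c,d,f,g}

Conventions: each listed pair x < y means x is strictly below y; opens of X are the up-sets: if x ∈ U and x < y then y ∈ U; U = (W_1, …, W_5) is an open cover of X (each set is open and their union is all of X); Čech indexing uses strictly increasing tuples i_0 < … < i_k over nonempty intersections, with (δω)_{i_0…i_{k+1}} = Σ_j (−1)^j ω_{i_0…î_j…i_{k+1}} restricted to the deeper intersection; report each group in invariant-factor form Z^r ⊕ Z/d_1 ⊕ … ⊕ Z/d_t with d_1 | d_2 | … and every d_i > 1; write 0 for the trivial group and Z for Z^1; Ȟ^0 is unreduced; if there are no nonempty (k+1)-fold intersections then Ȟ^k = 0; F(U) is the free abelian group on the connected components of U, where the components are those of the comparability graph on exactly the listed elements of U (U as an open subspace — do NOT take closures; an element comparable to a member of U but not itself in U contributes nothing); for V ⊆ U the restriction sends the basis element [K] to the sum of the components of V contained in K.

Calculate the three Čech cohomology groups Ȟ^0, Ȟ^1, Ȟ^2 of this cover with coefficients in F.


cover nerve:
  W12={a,b,c} W13={b,c} W14={a,c,e,g} W15={b,c,g} W23={b,c,d} W24={a,c,f} W25={b,c,d,f} W34={c} W35={b,c,d} W45={c,f,g}
  W123={b,c} W124={a,c} W125={b,c} W134={c} W135={b,c} W145={c,g} W234={c} W235={b,c,d} W245={c,f} W345={c}
  W1234={c} W1235={b,c} W1245={c} W1345={c} W2345={c}
  W12345={c}
components per intersection:
  W1: {a} {b,c} {e} {g}
  W2: {a} {b,c} {d} {f}
  W3: {b,c} {d}
  W4: {a} {c} {e} {f} {g}
  W5: {b,c} {d} {f} {g}
  W12: {a} {b,c}
  W13: {b,c}
  W14: {a} {c} {e} {g}
  W15: {b,c} {g}
  W23: {b,c} {d}
  W24: {a} {c} {f}
  W25: {b,c} {d} {f}
  W34: {c}
  W35: {b,c} {d}
  W45: {c} {f} {g}
  W123: {b,c}
  W124: {a} {c}
  W125: {b,c}
  W134: {c}
  W135: {b,c}
  W145: {c} {g}
  W234: {c}
  W235: {b,c} {d}
  W245: {c} {f}
  W345: {c}
  W1234: {c}
  W1235: {b,c}
  W1245: {c}
  W1345: {c}
  W2345: {c}
  W12345: {c}
C dims 19,23,14,5; δ0: rk 13, SNF 1^13; δ1: rk 10, SNF 1^10; δ2: rk 4, SNF 1^4
Ȟ^0: (19−13)−0=6 ⇒ Z^6
Ȟ^1: (23−10)−13=0 ⇒ 0
Ȟ^2: (14−4)−10=0 ⇒ 0

Ȟ^0 = Z^6; Ȟ^1 = 0; Ȟ^2 = 0


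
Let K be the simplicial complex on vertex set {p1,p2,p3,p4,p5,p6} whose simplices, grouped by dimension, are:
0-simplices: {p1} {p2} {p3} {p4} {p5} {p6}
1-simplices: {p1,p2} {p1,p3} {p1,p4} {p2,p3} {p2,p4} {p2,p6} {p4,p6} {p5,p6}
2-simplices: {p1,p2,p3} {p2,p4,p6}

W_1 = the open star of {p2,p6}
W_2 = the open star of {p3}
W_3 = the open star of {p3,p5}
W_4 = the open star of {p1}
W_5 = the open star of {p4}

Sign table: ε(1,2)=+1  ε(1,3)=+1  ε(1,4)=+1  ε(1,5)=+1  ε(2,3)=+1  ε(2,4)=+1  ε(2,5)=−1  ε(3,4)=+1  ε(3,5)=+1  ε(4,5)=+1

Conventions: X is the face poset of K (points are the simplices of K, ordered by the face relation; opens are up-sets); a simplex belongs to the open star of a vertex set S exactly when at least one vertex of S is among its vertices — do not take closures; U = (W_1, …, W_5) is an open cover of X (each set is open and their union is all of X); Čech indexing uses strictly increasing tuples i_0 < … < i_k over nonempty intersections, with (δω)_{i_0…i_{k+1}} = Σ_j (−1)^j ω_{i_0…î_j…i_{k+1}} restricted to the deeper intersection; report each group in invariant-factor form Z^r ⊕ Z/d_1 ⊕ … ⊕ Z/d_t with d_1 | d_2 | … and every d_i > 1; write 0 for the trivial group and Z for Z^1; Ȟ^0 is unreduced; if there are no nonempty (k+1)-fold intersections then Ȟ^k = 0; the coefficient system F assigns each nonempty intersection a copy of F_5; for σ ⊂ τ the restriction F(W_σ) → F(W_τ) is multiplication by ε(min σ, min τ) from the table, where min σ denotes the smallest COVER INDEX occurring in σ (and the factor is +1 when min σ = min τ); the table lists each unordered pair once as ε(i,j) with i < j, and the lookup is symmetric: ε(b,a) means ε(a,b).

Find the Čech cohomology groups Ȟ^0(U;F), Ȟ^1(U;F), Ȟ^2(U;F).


intersection data:
  W1={{p2},{p6},{p1,p2},{p2,p3},{p2,p4},{p2,p6},{p4,p6},{p5,p6},{p1,p2,p3},{p2,p4,p6}} W2={{p3},{p1,p3},{p2,p3},{p1,p2,p3}} W3={{p3},{p5},{p1,p3},{p2,p3},{p5,p6},{p1,p2,p3}} W4={{p1},{p1,p2},{p1,p3},{p1,p4},{p1,p2,p3}} W5={{p4},{p1,p4},{p2,p4},{p4,p6},{p2,p4,p6}}
  W12={{p2,p3},{p1,p2,p3}} W13={{p2,p3},{p5,p6},{p1,p2,p3}} W14={{p1,p2},{p1,p2,p3}} W15={{p2,p4},{p4,p6},{p2,p4,p6}} W23={{p3},{p1,p3},{p2,p3},{p1,p2,p3}} W24={{p1,p3},{p1,p2,p3}} W34={{p1,p3},{p1,p2,p3}} W45={{p1,p4}}
  W123={{p2,p3},{p1,p2,p3}} W124={{p1,p2,p3}} W134={{p1,p2,p3}} W234={{p1,p3},{p1,p2,p3}}
  W1234={{p1,p2,p3}}
C dims 5,8,4,1; δ0: rk_F5 4; δ1: rk_F5 3; δ2: rk_F5 1
Ȟ^0 = (5 − 4) − 0 = 1, so Ȟ^0 ≅ Z/5
Ȟ^1 = (8 − 3) − 4 = 1, so Ȟ^1 ≅ Z/5
Ȟ^2 = (4 − 1) − 3 = 0, so Ȟ^2 ≅ 0

Ȟ^0 = Z/5; Ȟ^1 = Z/5; Ȟ^2 = 0


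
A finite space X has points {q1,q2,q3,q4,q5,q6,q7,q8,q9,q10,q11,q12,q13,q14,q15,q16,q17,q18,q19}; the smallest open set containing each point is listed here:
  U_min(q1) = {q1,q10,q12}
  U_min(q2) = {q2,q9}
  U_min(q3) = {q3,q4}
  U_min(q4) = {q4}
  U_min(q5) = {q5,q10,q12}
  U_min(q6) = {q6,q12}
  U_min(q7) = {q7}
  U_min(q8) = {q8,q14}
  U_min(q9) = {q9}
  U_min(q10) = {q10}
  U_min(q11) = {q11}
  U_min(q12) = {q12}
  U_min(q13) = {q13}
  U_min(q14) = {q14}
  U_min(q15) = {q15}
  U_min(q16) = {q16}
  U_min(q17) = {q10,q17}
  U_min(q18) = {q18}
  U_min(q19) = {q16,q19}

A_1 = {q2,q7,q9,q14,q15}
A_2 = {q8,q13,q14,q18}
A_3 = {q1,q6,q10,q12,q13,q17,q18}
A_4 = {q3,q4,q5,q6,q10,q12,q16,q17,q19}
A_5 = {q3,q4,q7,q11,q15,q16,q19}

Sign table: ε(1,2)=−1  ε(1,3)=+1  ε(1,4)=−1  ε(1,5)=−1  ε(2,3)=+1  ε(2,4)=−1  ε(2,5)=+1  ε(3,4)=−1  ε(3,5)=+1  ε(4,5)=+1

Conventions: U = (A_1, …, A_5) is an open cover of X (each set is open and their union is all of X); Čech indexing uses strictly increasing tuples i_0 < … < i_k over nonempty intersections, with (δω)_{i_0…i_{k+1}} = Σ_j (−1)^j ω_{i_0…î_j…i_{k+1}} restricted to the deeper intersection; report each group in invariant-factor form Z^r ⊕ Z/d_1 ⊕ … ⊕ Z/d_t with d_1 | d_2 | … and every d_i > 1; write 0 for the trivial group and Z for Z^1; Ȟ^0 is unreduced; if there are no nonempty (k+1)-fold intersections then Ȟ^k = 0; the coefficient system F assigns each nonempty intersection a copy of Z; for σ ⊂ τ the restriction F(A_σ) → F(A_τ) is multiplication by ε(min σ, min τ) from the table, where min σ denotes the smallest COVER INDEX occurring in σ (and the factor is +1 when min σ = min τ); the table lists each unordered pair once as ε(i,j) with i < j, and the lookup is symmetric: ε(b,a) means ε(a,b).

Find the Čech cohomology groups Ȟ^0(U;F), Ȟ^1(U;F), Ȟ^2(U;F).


nerve simplices:
  A12={q14} A15={q7,q15} A23={q13,q18} A34={q6,q10,q12,q17} A45={q3,q4,q16,q19}
C dims 5,5; δ0: rk 5, SNF 1^4·2
degree 0: 5−5−0 = 0 → Ȟ^0 ≅ 0
degree 1: 5−0−5 = 0 plus torsion [2] → Ȟ^1 ≅ Z/2
degree 2: 0−0−0 = 0 → Ȟ^2 ≅ 0

Ȟ^0(U;F) ≅ 0,  Ȟ^1(U;F) ≅ Z/2,  Ȟ^2(U;F) ≅ 0


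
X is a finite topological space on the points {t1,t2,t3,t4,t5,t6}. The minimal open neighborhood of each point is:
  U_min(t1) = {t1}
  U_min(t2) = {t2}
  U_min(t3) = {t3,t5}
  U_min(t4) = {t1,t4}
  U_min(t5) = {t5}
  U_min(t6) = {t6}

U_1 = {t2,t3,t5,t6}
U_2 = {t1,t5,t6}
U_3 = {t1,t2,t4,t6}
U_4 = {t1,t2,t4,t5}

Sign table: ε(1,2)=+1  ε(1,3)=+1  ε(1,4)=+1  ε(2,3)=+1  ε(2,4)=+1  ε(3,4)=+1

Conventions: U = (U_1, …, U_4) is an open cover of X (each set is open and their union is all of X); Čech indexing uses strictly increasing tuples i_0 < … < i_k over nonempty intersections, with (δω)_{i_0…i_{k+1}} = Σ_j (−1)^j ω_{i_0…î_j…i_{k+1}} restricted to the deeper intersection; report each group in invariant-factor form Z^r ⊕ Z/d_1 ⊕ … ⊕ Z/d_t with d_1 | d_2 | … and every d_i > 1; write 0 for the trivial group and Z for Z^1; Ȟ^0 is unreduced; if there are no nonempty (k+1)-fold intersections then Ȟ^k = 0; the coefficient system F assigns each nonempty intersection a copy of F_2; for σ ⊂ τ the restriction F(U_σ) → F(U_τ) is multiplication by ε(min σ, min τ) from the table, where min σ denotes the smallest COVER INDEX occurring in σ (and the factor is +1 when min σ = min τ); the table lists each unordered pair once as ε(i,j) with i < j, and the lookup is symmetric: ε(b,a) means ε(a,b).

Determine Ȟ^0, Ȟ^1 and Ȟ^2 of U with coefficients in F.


Ȟ^0(U;F) ≅ Z/2,  Ȟ^1(U;F) ≅ 0,  Ȟ^2(U;F) ≅ Z/2

intersection data:
  U12={t5,t6} U13={t2,t6} U14={t2,t5} U23={t1,t6} U24={t1,t5} U34={t1,t2,t4}
  U123={t6} U124={t5} U134={t2} U234={t1}
C dims 4,6,4; δ0: rk_F2 3; δ1: rk_F2 3
Ȟ^0 = (4 − 3) − 0 = 1, so Ȟ^0 ≅ Z/2
Ȟ^1 = (6 − 3) − 3 = 0, so Ȟ^1 ≅ 0
Ȟ^2 = (4 − 0) − 3 = 1, so Ȟ^2 ≅ Z/2


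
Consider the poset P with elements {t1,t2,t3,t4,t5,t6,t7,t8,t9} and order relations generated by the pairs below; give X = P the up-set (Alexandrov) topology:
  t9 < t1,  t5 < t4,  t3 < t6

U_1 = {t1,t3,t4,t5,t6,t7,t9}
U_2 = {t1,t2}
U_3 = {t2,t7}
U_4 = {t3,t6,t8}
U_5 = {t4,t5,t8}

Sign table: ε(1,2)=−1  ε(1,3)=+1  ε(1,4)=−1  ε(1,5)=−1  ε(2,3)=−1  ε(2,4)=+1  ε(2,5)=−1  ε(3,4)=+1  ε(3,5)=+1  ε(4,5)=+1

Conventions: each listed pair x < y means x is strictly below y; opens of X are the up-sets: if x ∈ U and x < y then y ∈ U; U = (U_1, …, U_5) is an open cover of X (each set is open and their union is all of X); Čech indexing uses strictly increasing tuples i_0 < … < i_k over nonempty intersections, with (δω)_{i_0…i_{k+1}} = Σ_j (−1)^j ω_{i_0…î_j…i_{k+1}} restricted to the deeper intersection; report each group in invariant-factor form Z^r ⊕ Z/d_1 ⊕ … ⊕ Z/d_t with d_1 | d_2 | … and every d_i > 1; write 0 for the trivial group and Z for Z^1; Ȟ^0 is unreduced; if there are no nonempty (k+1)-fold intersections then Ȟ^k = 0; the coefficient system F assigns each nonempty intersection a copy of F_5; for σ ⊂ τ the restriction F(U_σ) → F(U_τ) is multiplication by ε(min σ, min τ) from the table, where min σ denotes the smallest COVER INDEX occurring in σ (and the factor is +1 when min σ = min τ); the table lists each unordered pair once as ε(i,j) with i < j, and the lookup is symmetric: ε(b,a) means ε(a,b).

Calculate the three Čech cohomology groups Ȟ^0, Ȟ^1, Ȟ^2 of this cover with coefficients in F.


cover nerve:
  U12={t1} U13={t7} U14={t3,t6} U15={t4,t5} U23={t2} U45={t8}
C dims 5,6; δ0: rk_F5 4
Ȟ^0: (5−4)−0=1 ⇒ Z/5
Ȟ^1: (6−0)−4=2 ⇒ Z/5 ⊕ Z/5
Ȟ^2: (0−0)−0=0 ⇒ 0

Ȟ^0 = Z/5, Ȟ^1 = Z/5 ⊕ Z/5, Ȟ^2 = 0


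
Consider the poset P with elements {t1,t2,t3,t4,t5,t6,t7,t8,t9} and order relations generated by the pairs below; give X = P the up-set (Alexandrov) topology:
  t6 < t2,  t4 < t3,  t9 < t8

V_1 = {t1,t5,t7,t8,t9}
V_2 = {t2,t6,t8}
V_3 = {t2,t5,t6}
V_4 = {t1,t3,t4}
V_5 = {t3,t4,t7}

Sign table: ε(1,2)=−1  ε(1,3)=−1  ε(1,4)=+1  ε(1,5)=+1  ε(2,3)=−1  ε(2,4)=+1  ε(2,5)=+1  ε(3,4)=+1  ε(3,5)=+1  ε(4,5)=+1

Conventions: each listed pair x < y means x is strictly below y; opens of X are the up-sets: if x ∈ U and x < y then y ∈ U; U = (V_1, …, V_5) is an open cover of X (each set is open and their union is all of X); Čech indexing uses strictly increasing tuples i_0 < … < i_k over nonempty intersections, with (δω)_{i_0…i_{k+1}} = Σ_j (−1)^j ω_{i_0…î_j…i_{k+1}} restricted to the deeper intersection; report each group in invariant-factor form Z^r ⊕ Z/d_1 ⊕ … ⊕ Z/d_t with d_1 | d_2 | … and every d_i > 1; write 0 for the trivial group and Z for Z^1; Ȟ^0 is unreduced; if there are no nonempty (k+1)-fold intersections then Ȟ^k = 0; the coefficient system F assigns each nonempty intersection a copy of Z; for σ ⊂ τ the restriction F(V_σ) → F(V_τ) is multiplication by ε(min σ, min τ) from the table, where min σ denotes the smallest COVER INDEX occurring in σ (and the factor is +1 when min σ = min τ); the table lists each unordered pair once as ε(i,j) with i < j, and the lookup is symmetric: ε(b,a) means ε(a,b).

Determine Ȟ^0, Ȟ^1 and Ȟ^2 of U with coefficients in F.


Ȟ^0 = 0; Ȟ^1 = Z ⊕ Z/2; Ȟ^2 = 0

nonempty intersections:
  V12={t8} V13={t5} V14={t1} V15={t7} V23={t2,t6} V45={t3,t4}
C dims 5,6; δ0: rk 5, SNF 1^4·2
Ȟ^0: (5−5)−0=0 ⇒ 0
Ȟ^1: (6−0)−5=1 plus torsion [2] ⇒ Z ⊕ Z/2
Ȟ^2: (0−0)−0=0 ⇒ 0


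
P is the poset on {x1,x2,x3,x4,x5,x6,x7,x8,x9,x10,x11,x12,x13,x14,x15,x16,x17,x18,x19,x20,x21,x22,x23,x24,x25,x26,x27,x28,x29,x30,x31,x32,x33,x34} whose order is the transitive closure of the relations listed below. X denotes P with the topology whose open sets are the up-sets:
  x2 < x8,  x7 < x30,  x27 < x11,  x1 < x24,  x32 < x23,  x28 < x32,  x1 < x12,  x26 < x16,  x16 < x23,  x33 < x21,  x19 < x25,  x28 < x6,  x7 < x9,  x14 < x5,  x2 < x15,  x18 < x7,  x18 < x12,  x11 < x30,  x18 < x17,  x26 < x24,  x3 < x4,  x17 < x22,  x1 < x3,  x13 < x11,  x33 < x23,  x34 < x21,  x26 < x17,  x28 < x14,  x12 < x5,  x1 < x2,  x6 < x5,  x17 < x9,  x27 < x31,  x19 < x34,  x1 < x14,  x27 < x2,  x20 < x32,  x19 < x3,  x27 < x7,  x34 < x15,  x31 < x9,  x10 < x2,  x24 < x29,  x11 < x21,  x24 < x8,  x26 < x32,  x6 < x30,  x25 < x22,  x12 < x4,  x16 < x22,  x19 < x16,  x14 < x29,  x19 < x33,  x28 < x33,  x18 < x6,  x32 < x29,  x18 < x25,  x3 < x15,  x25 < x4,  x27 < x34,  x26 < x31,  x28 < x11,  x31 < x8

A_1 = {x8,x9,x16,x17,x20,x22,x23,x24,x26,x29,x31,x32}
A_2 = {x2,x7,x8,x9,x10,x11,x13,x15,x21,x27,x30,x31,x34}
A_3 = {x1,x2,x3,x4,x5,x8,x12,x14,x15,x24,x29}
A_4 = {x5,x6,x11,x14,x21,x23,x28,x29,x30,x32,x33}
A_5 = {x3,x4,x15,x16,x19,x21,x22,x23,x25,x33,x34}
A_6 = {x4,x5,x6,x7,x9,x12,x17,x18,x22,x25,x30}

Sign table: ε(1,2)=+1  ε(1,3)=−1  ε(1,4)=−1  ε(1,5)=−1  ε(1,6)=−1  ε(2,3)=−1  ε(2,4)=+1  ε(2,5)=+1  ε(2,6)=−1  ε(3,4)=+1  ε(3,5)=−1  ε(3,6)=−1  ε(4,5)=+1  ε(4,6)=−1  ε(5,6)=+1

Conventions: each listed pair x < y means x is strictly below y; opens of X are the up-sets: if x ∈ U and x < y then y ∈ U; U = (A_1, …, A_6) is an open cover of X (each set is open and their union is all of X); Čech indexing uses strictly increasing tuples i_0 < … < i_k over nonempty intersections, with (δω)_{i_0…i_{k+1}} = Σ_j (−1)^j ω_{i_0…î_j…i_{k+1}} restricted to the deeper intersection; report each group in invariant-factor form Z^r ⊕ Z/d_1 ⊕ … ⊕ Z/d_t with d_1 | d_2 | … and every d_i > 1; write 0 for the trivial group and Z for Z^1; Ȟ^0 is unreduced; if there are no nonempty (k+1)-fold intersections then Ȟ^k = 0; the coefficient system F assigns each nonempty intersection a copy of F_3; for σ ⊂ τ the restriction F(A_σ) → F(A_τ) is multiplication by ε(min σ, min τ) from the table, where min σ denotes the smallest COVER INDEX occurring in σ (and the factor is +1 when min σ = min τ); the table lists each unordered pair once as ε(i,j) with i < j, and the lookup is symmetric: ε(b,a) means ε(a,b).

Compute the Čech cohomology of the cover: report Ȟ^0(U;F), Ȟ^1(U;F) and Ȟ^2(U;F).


nerve of the cover:
  A12={x8,x9,x31} A13={x8,x24,x29} A14={x23,x29,x32} A15={x16,x22,x23} A16={x9,x17,x22} A23={x2,x8,x15} A24={x11,x21,x30} A25={x15,x21,x34} A26={x7,x9,x30} A34={x5,x14,x29} A35={x3,x4,x15} A36={x4,x5,x12} A45={x21,x23,x33} A46={x5,x6,x30} A56={x4,x22,x25}
  A123={x8} A126={x9} A134={x29} A145={x23} A156={x22} A235={x15} A245={x21} A246={x30} A346={x5} A356={x4}
C dims 6,15,10; δ0: rk_F3 6; δ1: rk_F3 9
Ȟ^0 = (6 − 6) − 0 = 0, so Ȟ^0 ≅ 0
Ȟ^1 = (15 − 9) − 6 = 0, so Ȟ^1 ≅ 0
Ȟ^2 = (10 − 0) − 9 = 1, so Ȟ^2 ≅ Z/3

Ȟ^0 ≅ 0, Ȟ^1 ≅ 0 and Ȟ^2 ≅ Z/3


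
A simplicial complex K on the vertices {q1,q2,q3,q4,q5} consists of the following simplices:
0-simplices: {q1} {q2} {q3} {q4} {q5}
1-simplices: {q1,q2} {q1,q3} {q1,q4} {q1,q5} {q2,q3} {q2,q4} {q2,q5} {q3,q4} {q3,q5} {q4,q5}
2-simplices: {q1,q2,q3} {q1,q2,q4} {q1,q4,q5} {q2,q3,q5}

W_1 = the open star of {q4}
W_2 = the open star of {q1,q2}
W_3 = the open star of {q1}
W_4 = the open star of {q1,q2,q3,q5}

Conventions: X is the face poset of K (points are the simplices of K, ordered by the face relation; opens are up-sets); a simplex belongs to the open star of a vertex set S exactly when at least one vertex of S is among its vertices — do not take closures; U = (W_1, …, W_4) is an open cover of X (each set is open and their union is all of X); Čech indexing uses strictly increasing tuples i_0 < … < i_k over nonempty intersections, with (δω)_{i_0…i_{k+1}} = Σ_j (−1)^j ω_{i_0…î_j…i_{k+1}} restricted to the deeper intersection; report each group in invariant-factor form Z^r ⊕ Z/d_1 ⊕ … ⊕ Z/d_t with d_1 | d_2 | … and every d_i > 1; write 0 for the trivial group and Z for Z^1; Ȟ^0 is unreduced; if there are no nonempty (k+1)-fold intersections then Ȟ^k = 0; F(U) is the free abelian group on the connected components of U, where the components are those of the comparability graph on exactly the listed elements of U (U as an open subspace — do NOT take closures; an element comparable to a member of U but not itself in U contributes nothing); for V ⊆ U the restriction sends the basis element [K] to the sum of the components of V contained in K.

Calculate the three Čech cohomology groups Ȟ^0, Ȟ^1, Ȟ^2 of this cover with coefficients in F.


cover nerve:
  W1={{q4},{q1,q4},{q2,q4},{q3,q4},{q4,q5},{q1,q2,q4},{q1,q4,q5}} W2={{q1},{q2},{q1,q2},{q1,q3},{q1,q4},{q1,q5},{q2,q3},{q2,q4},{q2,q5},{q1,q2,q3},{q1,q2,q4},{q1,q4,q5},{q2,q3,q5}} W3={{q1},{q1,q2},{q1,q3},{q1,q4},{q1,q5},{q1,q2,q3},{q1,q2,q4},{q1,q4,q5}} W4={{q1},{q2},{q3},{q5},{q1,q2},{q1,q3},{q1,q4},{q1,q5},{q2,q3},{q2,q4},{q2,q5},{q3,q4},{q3,q5},{q4,q5},{q1,q2,q3},{q1,q2,q4},{q1,q4,q5},{q2,q3,q5}}
  W12={{q1,q4},{q2,q4},{q1,q2,q4},{q1,q4,q5}} W13={{q1,q4},{q1,q2,q4},{q1,q4,q5}} W14={{q1,q4},{q2,q4},{q3,q4},{q4,q5},{q1,q2,q4},{q1,q4,q5}} W23={{q1},{q1,q2},{q1,q3},{q1,q4},{q1,q5},{q1,q2,q3},{q1,q2,q4},{q1,q4,q5}} W24={{q1},{q2},{q1,q2},{q1,q3},{q1,q4},{q1,q5},{q2,q3},{q2,q4},{q2,q5},{q1,q2,q3},{q1,q2,q4},{q1,q4,q5},{q2,q3,q5}} W34={{q1},{q1,q2},{q1,q3},{q1,q4},{q1,q5},{q1,q2,q3},{q1,q2,q4},{q1,q4,q5}}
  W123={{q1,q4},{q1,q2,q4},{q1,q4,q5}} W124={{q1,q4},{q2,q4},{q1,q2,q4},{q1,q4,q5}} W134={{q1,q4},{q1,q2,q4},{q1,q4,q5}} W234={{q1},{q1,q2},{q1,q3},{q1,q4},{q1,q5},{q1,q2,q3},{q1,q2,q4},{q1,q4,q5}}
  W1234={{q1,q4},{q1,q2,q4},{q1,q4,q5}}
components per intersection:
  W1: {{q4},{q1,q4},{q2,q4},{q3,q4},{q4,q5},{q1,q2,q4},{q1,q4,q5}}
  W2: {{q1},{q2},{q1,q2},{q1,q3},{q1,q4},{q1,q5},{q2,q3},{q2,q4},{q2,q5},{q1,q2,q3},{q1,q2,q4},{q1,q4,q5},{q2,q3,q5}}
  W3: {{q1},{q1,q2},{q1,q3},{q1,q4},{q1,q5},{q1,q2,q3},{q1,q2,q4},{q1,q4,q5}}
  W4: {{q1},{q2},{q3},{q5},{q1,q2},{q1,q3},{q1,q4},{q1,q5},{q2,q3},{q2,q4},{q2,q5},{q3,q4},{q3,q5},{q4,q5},{q1,q2,q3},{q1,q2,q4},{q1,q4,q5},{q2,q3,q5}}
  W12: {{q1,q4},{q2,q4},{q1,q2,q4},{q1,q4,q5}}
  W13: {{q1,q4},{q1,q2,q4},{q1,q4,q5}}
  W14: {{q1,q4},{q2,q4},{q4,q5},{q1,q2,q4},{q1,q4,q5}} {{q3,q4}}
  W23: {{q1},{q1,q2},{q1,q3},{q1,q4},{q1,q5},{q1,q2,q3},{q1,q2,q4},{q1,q4,q5}}
  W24: {{q1},{q2},{q1,q2},{q1,q3},{q1,q4},{q1,q5},{q2,q3},{q2,q4},{q2,q5},{q1,q2,q3},{q1,q2,q4},{q1,q4,q5},{q2,q3,q5}}
  W34: {{q1},{q1,q2},{q1,q3},{q1,q4},{q1,q5},{q1,q2,q3},{q1,q2,q4},{q1,q4,q5}}
  W123: {{q1,q4},{q1,q2,q4},{q1,q4,q5}}
  W124: {{q1,q4},{q2,q4},{q1,q2,q4},{q1,q4,q5}}
  W134: {{q1,q4},{q1,q2,q4},{q1,q4,q5}}
  W234: {{q1},{q1,q2},{q1,q3},{q1,q4},{q1,q5},{q1,q2,q3},{q1,q2,q4},{q1,q4,q5}}
  W1234: {{q1,q4},{q1,q2,q4},{q1,q4,q5}}
C dims 4,7,4,1; δ0: rk 3, SNF 1^3; δ1: rk 3, SNF 1^3; δ2: rk 1, SNF 1^1
Ȟ^0: (4−3)−0=1 ⇒ Z
Ȟ^1: (7−3)−3=1 ⇒ Z
Ȟ^2: (4−1)−3=0 ⇒ 0

Ȟ^0 = Z, Ȟ^1 = Z, Ȟ^2 = 0


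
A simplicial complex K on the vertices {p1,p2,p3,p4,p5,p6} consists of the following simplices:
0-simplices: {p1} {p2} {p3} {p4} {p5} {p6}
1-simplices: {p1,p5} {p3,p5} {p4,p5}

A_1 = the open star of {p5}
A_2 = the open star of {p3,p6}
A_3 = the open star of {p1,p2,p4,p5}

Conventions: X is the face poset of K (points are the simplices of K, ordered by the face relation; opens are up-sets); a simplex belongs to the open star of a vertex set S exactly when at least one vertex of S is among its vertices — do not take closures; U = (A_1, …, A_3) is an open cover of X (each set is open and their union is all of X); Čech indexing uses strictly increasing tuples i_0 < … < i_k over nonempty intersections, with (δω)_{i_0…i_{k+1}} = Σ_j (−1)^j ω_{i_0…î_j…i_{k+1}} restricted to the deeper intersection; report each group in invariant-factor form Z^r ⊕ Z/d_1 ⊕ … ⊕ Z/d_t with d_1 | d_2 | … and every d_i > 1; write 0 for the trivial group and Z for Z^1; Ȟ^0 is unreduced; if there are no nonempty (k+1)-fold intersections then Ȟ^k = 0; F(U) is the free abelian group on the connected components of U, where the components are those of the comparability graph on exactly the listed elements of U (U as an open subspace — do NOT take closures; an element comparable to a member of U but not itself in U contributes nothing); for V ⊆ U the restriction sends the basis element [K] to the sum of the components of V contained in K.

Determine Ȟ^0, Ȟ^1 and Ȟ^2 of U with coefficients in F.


Ȟ^0 ≅ Z^3, Ȟ^1 ≅ 0 and Ȟ^2 ≅ 0

cover nerve:
  A1={{p5},{p1,p5},{p3,p5},{p4,p5}} A2={{p3},{p6},{p3,p5}} A3={{p1},{p2},{p4},{p5},{p1,p5},{p3,p5},{p4,p5}}
  A12={{p3,p5}} A13={{p5},{p1,p5},{p3,p5},{p4,p5}} A23={{p3,p5}}
  A123={{p3,p5}}
components per intersection:
  A1: {{p5},{p1,p5},{p3,p5},{p4,p5}}
  A2: {{p3},{p3,p5}} {{p6}}
  A3: {{p1},{p4},{p5},{p1,p5},{p3,p5},{p4,p5}} {{p2}}
  A12: {{p3,p5}}
  A13: {{p5},{p1,p5},{p3,p5},{p4,p5}}
  A23: {{p3,p5}}
  A123: {{p3,p5}}
C dims 5,3,1; δ0: rk 2, SNF 1^2; δ1: rk 1, SNF 1^1
Ȟ^0: (5−2)−0=3 ⇒ Z^3
Ȟ^1: (3−1)−2=0 ⇒ 0
Ȟ^2: (1−0)−1=0 ⇒ 0
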